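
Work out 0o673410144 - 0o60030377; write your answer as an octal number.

0o613357545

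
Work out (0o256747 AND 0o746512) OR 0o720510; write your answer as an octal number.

0o766512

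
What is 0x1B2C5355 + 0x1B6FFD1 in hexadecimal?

Add column by column in base 16, right to left:
  5+1 = 6
  5+D = 2 carry 1
  3+F+1 = 3 carry 1
  5+F+1 = 5 carry 1
  C+6+1 = 3 carry 1
  2+B+1 = E
  B+1 = C
  1+0 = 1

0x1CE35326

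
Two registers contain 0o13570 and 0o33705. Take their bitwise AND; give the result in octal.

0o13500

AND each oct digit independently (no carries):
  1&3=1, 3&3=3, 5&7=5, 7&0=0, 0&5=0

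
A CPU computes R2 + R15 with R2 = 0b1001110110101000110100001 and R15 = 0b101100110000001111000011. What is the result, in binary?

0b1111011100101010101100100

Add column by column in base 2, right to left:
  1+1 = 0 carry 1
  0+1+1 = 0 carry 1
  0+0+1 = 1
  0+0 = 0
  0+0 = 0
  1+0 = 1
  0+1 = 1
  1+1 = 0 carry 1
  1+1+1 = 1 carry 1
  0+1+1 = 0 carry 1
  0+0+1 = 1
  0+0 = 0
  1+0 = 1
  0+0 = 0
  1+0 = 1
  0+0 = 0
  1+1 = 0 carry 1
  1+1+1 = 1 carry 1
  0+0+1 = 1
  1+0 = 1
  1+1 = 0 carry 1
  1+1+1 = 1 carry 1
  0+0+1 = 1
  0+1 = 1
  1+0 = 1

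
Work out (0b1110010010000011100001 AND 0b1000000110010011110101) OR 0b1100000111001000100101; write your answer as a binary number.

0b1110010010000011100001 AND 0b1000000110010011110101 = 0b1000000010000011100001.
Then OR with 0b1100000111001000100101.

0b1100000111001011100101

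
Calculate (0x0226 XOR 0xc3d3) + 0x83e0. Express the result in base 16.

0x145d5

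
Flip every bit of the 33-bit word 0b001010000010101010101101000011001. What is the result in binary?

0b110101111101010101010010111100110

Invert each bit: 001010000010101010101101000011001 → 110101111101010101010010111100110.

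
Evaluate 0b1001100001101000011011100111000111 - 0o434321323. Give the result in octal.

0o113514013364

0b1001100001101000011011100111000111 = 0o114150334707 in octal.
Subtract column by column in base 8:
  7-3 → 4
  0-2 → 6 (borrow)
  7-3-1 → 3
  4-1 → 3
  3-2 → 1
  3-3 → 0
  0-4 → 4 (borrow)
  5-3-1 → 1
  1-4 → 5 (borrow)
  4-0-1 → 3
  1-0 → 1
  1-0 → 1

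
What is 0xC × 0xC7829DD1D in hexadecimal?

0x95A1F65D5C

Multiply each base-16 digit by 12, carrying:
  D×12 = 156 → write C carry 9
  1×12+9 = 21 → write 5 carry 1
  D×12+1 = 157 → write D carry 9
  D×12+9 = 165 → write 5 carry 10
  9×12+10 = 118 → write 6 carry 7
  2×12+7 = 31 → write F carry 1
  8×12+1 = 97 → write 1 carry 6
  7×12+6 = 90 → write A carry 5
  C×12+5 = 149 → write 5 carry 9
  remaining carry: 9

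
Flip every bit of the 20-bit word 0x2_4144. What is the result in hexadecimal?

Each hex digit d becomes F−d:
  2→D, 4→B, 1→E, 4→B, 4→B

0xDBEBB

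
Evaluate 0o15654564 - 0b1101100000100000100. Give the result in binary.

0o15654564 = 0b1101110101100101110100 in binary.
Subtract column by column in base 2:
  0-0 → 0
  0-0 → 0
  1-1 → 0
  0-0 → 0
  1-0 → 1
  1-0 → 1
  1-0 → 1
  0-0 → 0
  1-1 → 0
  0-0 → 0
  0-0 → 0
  1-0 → 1
  1-0 → 1
  0-0 → 0
  1-1 → 0
  0-1 → 1 (borrow)
  1-0-1 → 0
  1-1 → 0
  1-1 → 0
  0-0 → 0
  1-0 → 1
  1-0 → 1

0b1100001001100001110000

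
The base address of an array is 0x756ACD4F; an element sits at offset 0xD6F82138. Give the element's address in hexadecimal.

Add column by column in base 16, right to left:
  F+8 = 7 carry 1
  4+3+1 = 8
  D+1 = E
  C+2 = E
  A+8 = 2 carry 1
  6+F+1 = 6 carry 1
  5+6+1 = C
  7+D = 4 carry 1
  final carry 1

0x14C62EE87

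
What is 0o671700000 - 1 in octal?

The trailing 5 digits are 0, so subtracting 1 borrows through: they become 7 and the next digit up decrements.

0o671677777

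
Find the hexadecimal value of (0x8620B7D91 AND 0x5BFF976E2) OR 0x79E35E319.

0x8620B7D91 AND 0x5BFF976E2 = 0x022097480.
Then OR with 0x79E35E319.

0x7BE3DF799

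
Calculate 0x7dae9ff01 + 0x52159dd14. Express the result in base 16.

0xcfc43dc15

Add column by column in base 16, right to left:
  1+4 = 5
  0+1 = 1
  f+d = c carry 1
  f+d+1 = d carry 1
  9+9+1 = 3 carry 1
  e+5+1 = 4 carry 1
  a+1+1 = c
  d+2 = f
  7+5 = c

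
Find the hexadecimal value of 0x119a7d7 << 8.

0x119a7d700

Shifting left by 8 bits = 2 hex digits: append 2 zeros.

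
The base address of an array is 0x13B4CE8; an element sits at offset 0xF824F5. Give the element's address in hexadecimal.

0x23371DD

Add column by column in base 16, right to left:
  8+5 = D
  E+F = D carry 1
  C+4+1 = 1 carry 1
  4+2+1 = 7
  B+8 = 3 carry 1
  3+F+1 = 3 carry 1
  1+0+1 = 2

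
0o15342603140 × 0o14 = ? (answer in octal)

Multiply each base-8 digit by 12, carrying:
  0×12 = 0 → write 0
  4×12 = 48 → write 0 carry 6
  1×12+6 = 18 → write 2 carry 2
  3×12+2 = 38 → write 6 carry 4
  0×12+4 = 4 → write 4
  6×12 = 72 → write 0 carry 9
  2×12+9 = 33 → write 1 carry 4
  4×12+4 = 52 → write 4 carry 6
  3×12+6 = 42 → write 2 carry 5
  5×12+5 = 65 → write 1 carry 8
  1×12+8 = 20 → write 4 carry 2
  remaining carry: 2

0o241241046200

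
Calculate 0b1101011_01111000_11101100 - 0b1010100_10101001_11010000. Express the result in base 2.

Subtract column by column in base 2:
  0-0 → 0
  0-0 → 0
  1-0 → 1
  1-0 → 1
  0-1 → 1 (borrow)
  1-0-1 → 0
  1-1 → 0
  1-1 → 0
  0-1 → 1 (borrow)
  0-0-1 → 1 (borrow)
  0-0-1 → 1 (borrow)
  1-1-1 → 1 (borrow)
  1-0-1 → 0
  1-1 → 0
  1-0 → 1
  0-1 → 1 (borrow)
  1-0-1 → 0
  1-0 → 1
  0-1 → 1 (borrow)
  1-0-1 → 0
  0-1 → 1 (borrow)
  1-0-1 → 0
  1-1 → 0

0b101101100111100011100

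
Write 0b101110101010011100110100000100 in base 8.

Group the bits in threes: 101 110 101 010 011 100 110 100 000 100 → 5652346404.

0o5652346404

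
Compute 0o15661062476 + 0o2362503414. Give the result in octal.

0o20243566112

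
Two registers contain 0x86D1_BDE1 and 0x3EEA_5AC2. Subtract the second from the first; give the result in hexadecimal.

0x47E7631F

Subtract column by column in base 16:
  1-2 → F (borrow)
  E-C-1 → 1
  D-A → 3
  B-5 → 6
  1-A → 7 (borrow)
  D-E-1 → E (borrow)
  6-E-1 → 7 (borrow)
  8-3-1 → 4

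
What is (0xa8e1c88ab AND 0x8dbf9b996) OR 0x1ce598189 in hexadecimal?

0x9ce59898b

0xa8e1c88ab AND 0x8dbf9b996 = 0x88a188882.
Then OR with 0x1ce598189.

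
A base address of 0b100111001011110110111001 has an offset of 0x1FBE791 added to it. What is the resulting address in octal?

0b100111001011110110111001 = 0o47136671 in octal.
0x1FBE791 = 0o176763621 in octal.
Add column by column in base 8, right to left:
  1+1 = 2
  7+2 = 1 carry 1
  6+6+1 = 5 carry 1
  6+3+1 = 2 carry 1
  3+6+1 = 2 carry 1
  1+7+1 = 1 carry 1
  7+6+1 = 6 carry 1
  4+7+1 = 4 carry 1
  0+1+1 = 2

0o246122512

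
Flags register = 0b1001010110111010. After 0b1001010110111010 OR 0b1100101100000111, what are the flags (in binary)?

0b1101111110111111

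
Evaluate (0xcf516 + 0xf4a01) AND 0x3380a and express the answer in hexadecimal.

Add column by column in base 16, right to left:
  6+1 = 7
  1+0 = 1
  5+a = f
  f+4 = 3 carry 1
  c+f+1 = c carry 1
  final carry 1
Sum = 0x1c3f17; now AND with 0x3380a:
  1&0=0, c&3=0, 3&3=3, f&8=8, 1&0=0, 7&a=2

0x3802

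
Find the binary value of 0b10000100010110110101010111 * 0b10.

Multiply each base-2 digit by 2, carrying:
  1×2 = 2 → write 0 carry 1
  1×2+1 = 3 → write 1 carry 1
  1×2+1 = 3 → write 1 carry 1
  0×2+1 = 1 → write 1
  1×2 = 2 → write 0 carry 1
  0×2+1 = 1 → write 1
  1×2 = 2 → write 0 carry 1
  0×2+1 = 1 → write 1
  1×2 = 2 → write 0 carry 1
  0×2+1 = 1 → write 1
  1×2 = 2 → write 0 carry 1
  1×2+1 = 3 → write 1 carry 1
  0×2+1 = 1 → write 1
  1×2 = 2 → write 0 carry 1
  1×2+1 = 3 → write 1 carry 1
  0×2+1 = 1 → write 1
  1×2 = 2 → write 0 carry 1
  0×2+1 = 1 → write 1
  0×2 = 0 → write 0
  0×2 = 0 → write 0
  1×2 = 2 → write 0 carry 1
  0×2+1 = 1 → write 1
  0×2 = 0 → write 0
  0×2 = 0 → write 0
  0×2 = 0 → write 0
  1×2 = 2 → write 0 carry 1
  remaining carry: 1

0b100001000101101101010101110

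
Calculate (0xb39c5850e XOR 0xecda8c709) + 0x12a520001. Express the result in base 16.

First 0xb39c5850e XOR 0xecda8c709 = 0x5f46d4207.
Add column by column in base 16, right to left:
  7+1 = 8
  0+0 = 0
  2+0 = 2
  4+0 = 4
  d+2 = f
  6+5 = b
  4+a = e
  f+2 = 1 carry 1
  5+1+1 = 7

0x71ebf4208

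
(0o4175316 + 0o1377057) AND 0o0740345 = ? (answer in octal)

0o540345

Add column by column in base 8, right to left:
  6+7 = 5 carry 1
  1+5+1 = 7
  3+0 = 3
  5+7 = 4 carry 1
  7+7+1 = 7 carry 1
  1+3+1 = 5
  4+1 = 5
Sum = 0o5574375; now AND with 0o0740345:
  5&0=0, 5&7=5, 7&4=4, 4&0=0, 3&3=3, 7&4=4, 5&5=5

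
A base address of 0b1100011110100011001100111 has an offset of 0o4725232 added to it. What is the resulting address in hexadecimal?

0b1100011110100011001100111 = 0x18F4667 in hexadecimal.
0o4725232 = 0x13AA9A in hexadecimal.
Add column by column in base 16, right to left:
  7+A = 1 carry 1
  6+9+1 = 0 carry 1
  6+A+1 = 1 carry 1
  4+A+1 = F
  F+3 = 2 carry 1
  8+1+1 = A
  1+0 = 1

0x1A2F101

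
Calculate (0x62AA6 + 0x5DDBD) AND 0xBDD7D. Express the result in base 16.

0x80861

Add column by column in base 16, right to left:
  6+D = 3 carry 1
  A+B+1 = 6 carry 1
  A+D+1 = 8 carry 1
  2+D+1 = 0 carry 1
  6+5+1 = C
Sum = 0xC0863; now AND with 0xBDD7D:
  C&B=8, 0&D=0, 8&D=8, 6&7=6, 3&D=1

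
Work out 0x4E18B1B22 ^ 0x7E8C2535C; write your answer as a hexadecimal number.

0x30949487E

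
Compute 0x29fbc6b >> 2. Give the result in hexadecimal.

2 bits is not a whole number of base-16 digits; in binary: 10100111111011110001101011 >> 2 = 101001111110111100011010.

0xa7ef1a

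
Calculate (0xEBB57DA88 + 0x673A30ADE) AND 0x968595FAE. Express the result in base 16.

0x128584526

Add column by column in base 16, right to left:
  8+E = 6 carry 1
  8+D+1 = 6 carry 1
  A+A+1 = 5 carry 1
  D+0+1 = E
  7+3 = A
  5+A = F
  B+3 = E
  B+7 = 2 carry 1
  E+6+1 = 5 carry 1
  final carry 1
Sum = 0x152EFAE566; now AND with 0x968595FAE:
  1&0=0, 5&9=1, 2&6=2, E&8=8, F&5=5, A&9=8, E&5=4, 5&F=5, 6&A=2, 6&E=6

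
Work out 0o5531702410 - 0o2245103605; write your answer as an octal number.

0o3264576603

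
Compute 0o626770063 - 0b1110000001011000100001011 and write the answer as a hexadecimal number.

0x49b3f28

0o626770063 = 0x65bf033 in hexadecimal.
0b1110000001011000100001011 = 0x1c0b10b in hexadecimal.
Subtract column by column in base 16:
  3-b → 8 (borrow)
  3-0-1 → 2
  0-1 → f (borrow)
  f-b-1 → 3
  b-0 → b
  5-c → 9 (borrow)
  6-1-1 → 4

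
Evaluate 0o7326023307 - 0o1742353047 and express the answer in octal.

Subtract column by column in base 8:
  7-7 → 0
  0-4 → 4 (borrow)
  3-0-1 → 2
  3-3 → 0
  2-5 → 5 (borrow)
  0-3-1 → 4 (borrow)
  6-2-1 → 3
  2-4 → 6 (borrow)
  3-7-1 → 3 (borrow)
  7-1-1 → 5

0o5363450240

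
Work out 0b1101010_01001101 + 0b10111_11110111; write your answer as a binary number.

Add column by column in base 2, right to left:
  1+1 = 0 carry 1
  0+1+1 = 0 carry 1
  1+1+1 = 1 carry 1
  1+0+1 = 0 carry 1
  0+1+1 = 0 carry 1
  0+1+1 = 0 carry 1
  1+1+1 = 1 carry 1
  0+1+1 = 0 carry 1
  0+1+1 = 0 carry 1
  1+1+1 = 1 carry 1
  0+1+1 = 0 carry 1
  1+0+1 = 0 carry 1
  0+1+1 = 0 carry 1
  1+0+1 = 0 carry 1
  1+0+1 = 0 carry 1
  final carry 1

0b1000001001000100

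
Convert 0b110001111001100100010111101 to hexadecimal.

0x63CC8BD

Group the bits into nibbles: 0110 0011 1100 1100 1000 1011 1101 → 63CC8BD.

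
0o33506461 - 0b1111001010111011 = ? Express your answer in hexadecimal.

0x6d9a76

0o33506461 = 0x6e8d31 in hexadecimal.
0b1111001010111011 = 0xf2bb in hexadecimal.
Subtract column by column in base 16:
  1-b → 6 (borrow)
  3-b-1 → 7 (borrow)
  d-2-1 → a
  8-f → 9 (borrow)
  e-0-1 → d
  6-0 → 6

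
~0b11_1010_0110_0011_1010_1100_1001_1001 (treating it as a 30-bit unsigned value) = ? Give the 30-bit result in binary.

Invert each bit: 111010011000111010110010011001 → 000101100111000101001101100110.

0b000101100111000101001101100110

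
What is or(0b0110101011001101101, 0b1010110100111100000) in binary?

OR bit by bit (1 where either bit is 1):
  0110101011001101101
| 1010110100111100000
= 1110111111111101101

0b1110111111111101101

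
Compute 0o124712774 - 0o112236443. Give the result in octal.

0o12454331

Subtract column by column in base 8:
  4-3 → 1
  7-4 → 3
  7-4 → 3
  2-6 → 4 (borrow)
  1-3-1 → 5 (borrow)
  7-2-1 → 4
  4-2 → 2
  2-1 → 1
  1-1 → 0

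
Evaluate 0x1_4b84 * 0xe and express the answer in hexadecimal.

Multiply each base-16 digit by 14, carrying:
  4×14 = 56 → write 8 carry 3
  8×14+3 = 115 → write 3 carry 7
  b×14+7 = 161 → write 1 carry 10
  4×14+10 = 66 → write 2 carry 4
  1×14+4 = 18 → write 2 carry 1
  remaining carry: 1

0x122138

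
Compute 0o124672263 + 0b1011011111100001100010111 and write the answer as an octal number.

0o260633712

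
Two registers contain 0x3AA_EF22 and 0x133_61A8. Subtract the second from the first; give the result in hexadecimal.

Subtract column by column in base 16:
  2-8 → A (borrow)
  2-A-1 → 7 (borrow)
  F-1-1 → D
  E-6 → 8
  A-3 → 7
  A-3 → 7
  3-1 → 2

0x2778D7A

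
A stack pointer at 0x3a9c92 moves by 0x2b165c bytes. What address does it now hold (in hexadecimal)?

Add column by column in base 16, right to left:
  2+c = e
  9+5 = e
  c+6 = 2 carry 1
  9+1+1 = b
  a+b = 5 carry 1
  3+2+1 = 6

0x65b2ee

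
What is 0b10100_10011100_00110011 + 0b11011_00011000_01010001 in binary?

Add column by column in base 2, right to left:
  1+1 = 0 carry 1
  1+0+1 = 0 carry 1
  0+0+1 = 1
  0+0 = 0
  1+1 = 0 carry 1
  1+0+1 = 0 carry 1
  0+1+1 = 0 carry 1
  0+0+1 = 1
  0+0 = 0
  0+0 = 0
  1+0 = 1
  1+1 = 0 carry 1
  1+1+1 = 1 carry 1
  0+0+1 = 1
  0+0 = 0
  1+0 = 1
  0+1 = 1
  0+1 = 1
  1+0 = 1
  0+1 = 1
  1+1 = 0 carry 1
  final carry 1

0b1011111011010010000100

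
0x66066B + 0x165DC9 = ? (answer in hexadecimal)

Add column by column in base 16, right to left:
  B+9 = 4 carry 1
  6+C+1 = 3 carry 1
  6+D+1 = 4 carry 1
  0+5+1 = 6
  6+6 = C
  6+1 = 7

0x7C6434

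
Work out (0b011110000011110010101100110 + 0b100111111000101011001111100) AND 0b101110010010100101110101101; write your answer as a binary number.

0b100010000000101110100000

Add column by column in base 2, right to left:
  0+0 = 0
  1+0 = 1
  1+1 = 0 carry 1
  0+1+1 = 0 carry 1
  0+1+1 = 0 carry 1
  1+1+1 = 1 carry 1
  1+1+1 = 1 carry 1
  0+0+1 = 1
  1+0 = 1
  0+1 = 1
  1+1 = 0 carry 1
  0+0+1 = 1
  0+1 = 1
  1+0 = 1
  1+1 = 0 carry 1
  1+0+1 = 0 carry 1
  1+0+1 = 0 carry 1
  0+0+1 = 1
  0+1 = 1
  0+1 = 1
  0+1 = 1
  0+1 = 1
  1+1 = 0 carry 1
  1+1+1 = 1 carry 1
  1+0+1 = 0 carry 1
  1+0+1 = 0 carry 1
  0+1+1 = 0 carry 1
  final carry 1
Sum = 0b1000101111100011101111100010; now AND with 0b101110010010100101110101101:
  1000101111100011101111100010
& 0101110010010100101110101101
= 0000100010000000101110100000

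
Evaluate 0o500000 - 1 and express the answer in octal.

0o477777

The trailing 5 digits are 0, so subtracting 1 borrows through: they become 7 and the next digit up decrements.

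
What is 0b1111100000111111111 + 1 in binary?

The trailing 9 digits are 1 (max in base 2), so adding 1 cascades: they roll to 0 and the next digit up increments.

0b1111100001000000000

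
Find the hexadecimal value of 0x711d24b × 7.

0x317cc00d

Multiply each base-16 digit by 7, carrying:
  b×7 = 77 → write d carry 4
  4×7+4 = 32 → write 0 carry 2
  2×7+2 = 16 → write 0 carry 1
  d×7+1 = 92 → write c carry 5
  1×7+5 = 12 → write c
  1×7 = 7 → write 7
  7×7 = 49 → write 1 carry 3
  remaining carry: 3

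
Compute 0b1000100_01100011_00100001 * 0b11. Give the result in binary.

Multiply each base-2 digit by 3, carrying:
  1×3 = 3 → write 1 carry 1
  0×3+1 = 1 → write 1
  0×3 = 0 → write 0
  0×3 = 0 → write 0
  0×3 = 0 → write 0
  1×3 = 3 → write 1 carry 1
  0×3+1 = 1 → write 1
  0×3 = 0 → write 0
  1×3 = 3 → write 1 carry 1
  1×3+1 = 4 → write 0 carry 2
  0×3+2 = 2 → write 0 carry 1
  0×3+1 = 1 → write 1
  0×3 = 0 → write 0
  1×3 = 3 → write 1 carry 1
  1×3+1 = 4 → write 0 carry 2
  0×3+2 = 2 → write 0 carry 1
  0×3+1 = 1 → write 1
  0×3 = 0 → write 0
  1×3 = 3 → write 1 carry 1
  0×3+1 = 1 → write 1
  0×3 = 0 → write 0
  0×3 = 0 → write 0
  1×3 = 3 → write 1 carry 1
  remaining carry: 1

0b110011010010100101100011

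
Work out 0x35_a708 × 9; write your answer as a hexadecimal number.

0x1e2df48

Multiply each base-16 digit by 9, carrying:
  8×9 = 72 → write 8 carry 4
  0×9+4 = 4 → write 4
  7×9 = 63 → write f carry 3
  a×9+3 = 93 → write d carry 5
  5×9+5 = 50 → write 2 carry 3
  3×9+3 = 30 → write e carry 1
  remaining carry: 1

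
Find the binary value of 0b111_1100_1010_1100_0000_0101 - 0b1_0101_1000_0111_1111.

Subtract column by column in base 2:
  1-1 → 0
  0-1 → 1 (borrow)
  1-1-1 → 1 (borrow)
  0-1-1 → 0 (borrow)
  0-1-1 → 0 (borrow)
  0-1-1 → 0 (borrow)
  0-1-1 → 0 (borrow)
  0-0-1 → 1 (borrow)
  0-0-1 → 1 (borrow)
  0-0-1 → 1 (borrow)
  1-0-1 → 0
  1-1 → 0
  0-1 → 1 (borrow)
  1-0-1 → 0
  0-1 → 1 (borrow)
  1-0-1 → 0
  0-1 → 1 (borrow)
  0-0-1 → 1 (borrow)
  1-0-1 → 0
  1-0 → 1
  1-0 → 1
  1-0 → 1
  1-0 → 1

0b11110110101001110000110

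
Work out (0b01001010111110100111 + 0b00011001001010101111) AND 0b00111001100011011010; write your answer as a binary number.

0b100000000001010010

Add column by column in base 2, right to left:
  1+1 = 0 carry 1
  1+1+1 = 1 carry 1
  1+1+1 = 1 carry 1
  0+1+1 = 0 carry 1
  0+0+1 = 1
  1+1 = 0 carry 1
  0+0+1 = 1
  1+1 = 0 carry 1
  1+0+1 = 0 carry 1
  1+1+1 = 1 carry 1
  1+0+1 = 0 carry 1
  1+0+1 = 0 carry 1
  0+1+1 = 0 carry 1
  1+0+1 = 0 carry 1
  0+0+1 = 1
  1+1 = 0 carry 1
  0+1+1 = 0 carry 1
  0+0+1 = 1
  1+0 = 1
Sum = 0b1100100001001010110; now AND with 0b00111001100011011010:
  01100100001001010110
& 00111001100011011010
= 00100000000001010010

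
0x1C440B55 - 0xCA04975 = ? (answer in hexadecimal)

Subtract column by column in base 16:
  5-5 → 0
  5-7 → E (borrow)
  B-9-1 → 1
  0-4 → C (borrow)
  4-0-1 → 3
  4-A → A (borrow)
  C-C-1 → F (borrow)
  1-0-1 → 0

0xFA3C1E0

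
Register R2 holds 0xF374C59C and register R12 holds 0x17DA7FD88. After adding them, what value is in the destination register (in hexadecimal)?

0x2711CC324

Add column by column in base 16, right to left:
  C+8 = 4 carry 1
  9+8+1 = 2 carry 1
  5+D+1 = 3 carry 1
  C+F+1 = C carry 1
  4+7+1 = C
  7+A = 1 carry 1
  3+D+1 = 1 carry 1
  F+7+1 = 7 carry 1
  0+1+1 = 2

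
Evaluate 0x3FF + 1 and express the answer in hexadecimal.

The trailing 2 digits are F (max in base 16), so adding 1 cascades: they roll to 0 and the next digit up increments.

0x400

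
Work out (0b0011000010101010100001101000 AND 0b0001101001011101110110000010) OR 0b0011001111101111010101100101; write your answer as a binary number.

0b11001111101111110101100101

0b0011000010101010100001101000 AND 0b0001101001011101110110000010 = 0b0001000000001000100000000000.
Then OR with 0b0011001111101111010101100101.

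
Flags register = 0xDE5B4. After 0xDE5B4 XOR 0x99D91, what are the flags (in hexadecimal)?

0x47825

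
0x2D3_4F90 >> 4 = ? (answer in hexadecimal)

Shifting right by 4 bits = 1 hex digit: drop the last 1.

0x2D34F9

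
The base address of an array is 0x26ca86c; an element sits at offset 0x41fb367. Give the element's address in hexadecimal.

0x68c5bd3

Add column by column in base 16, right to left:
  c+7 = 3 carry 1
  6+6+1 = d
  8+3 = b
  a+b = 5 carry 1
  c+f+1 = c carry 1
  6+1+1 = 8
  2+4 = 6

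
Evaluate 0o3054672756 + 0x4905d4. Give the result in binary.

0b11000111111000111101111000010

0o3054672756 = 0b11000101100110111010111101110 in binary.
0x4905d4 = 0b10010010000010111010100 in binary.
Add column by column in base 2, right to left:
  0+0 = 0
  1+0 = 1
  1+1 = 0 carry 1
  1+0+1 = 0 carry 1
  0+1+1 = 0 carry 1
  1+0+1 = 0 carry 1
  1+1+1 = 1 carry 1
  1+1+1 = 1 carry 1
  1+1+1 = 1 carry 1
  0+0+1 = 1
  1+1 = 0 carry 1
  0+0+1 = 1
  1+0 = 1
  1+0 = 1
  1+0 = 1
  0+0 = 0
  1+1 = 0 carry 1
  1+0+1 = 0 carry 1
  0+0+1 = 1
  0+1 = 1
  1+0 = 1
  1+0 = 1
  0+1 = 1
  1+0 = 1
  0+0 = 0
  0+0 = 0
  0+0 = 0
  1+0 = 1
  1+0 = 1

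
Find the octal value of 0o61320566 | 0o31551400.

OR each oct digit independently (no carries):
  6|3=7, 1|1=1, 3|5=7, 2|5=7, 0|1=1, 5|4=5, 6|0=6, 6|0=6

0o71771566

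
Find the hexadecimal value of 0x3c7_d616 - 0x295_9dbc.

Subtract column by column in base 16:
  6-c → a (borrow)
  1-b-1 → 5 (borrow)
  6-d-1 → 8 (borrow)
  d-9-1 → 3
  7-5 → 2
  c-9 → 3
  3-2 → 1

0x132385a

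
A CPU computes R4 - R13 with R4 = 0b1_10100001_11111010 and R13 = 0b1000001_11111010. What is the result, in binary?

Subtract column by column in base 2:
  0-0 → 0
  1-1 → 0
  0-0 → 0
  1-1 → 0
  1-1 → 0
  1-1 → 0
  1-1 → 0
  1-1 → 0
  1-1 → 0
  0-0 → 0
  0-0 → 0
  0-0 → 0
  0-0 → 0
  1-0 → 1
  0-1 → 1 (borrow)
  1-0-1 → 0
  1-0 → 1

0b10110000000000000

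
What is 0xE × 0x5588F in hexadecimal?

0x4AD7D2

Multiply each base-16 digit by 14, carrying:
  F×14 = 210 → write 2 carry 13
  8×14+13 = 125 → write D carry 7
  8×14+7 = 119 → write 7 carry 7
  5×14+7 = 77 → write D carry 4
  5×14+4 = 74 → write A carry 4
  remaining carry: 4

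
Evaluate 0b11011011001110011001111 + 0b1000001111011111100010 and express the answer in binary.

Add column by column in base 2, right to left:
  1+0 = 1
  1+1 = 0 carry 1
  1+0+1 = 0 carry 1
  1+0+1 = 0 carry 1
  0+0+1 = 1
  0+1 = 1
  1+1 = 0 carry 1
  1+1+1 = 1 carry 1
  0+1+1 = 0 carry 1
  0+1+1 = 0 carry 1
  1+1+1 = 1 carry 1
  1+0+1 = 0 carry 1
  1+1+1 = 1 carry 1
  0+1+1 = 0 carry 1
  0+1+1 = 0 carry 1
  1+1+1 = 1 carry 1
  1+0+1 = 0 carry 1
  0+0+1 = 1
  1+0 = 1
  1+0 = 1
  0+0 = 0
  1+1 = 0 carry 1
  1+0+1 = 0 carry 1
  final carry 1

0b100011101001010010110001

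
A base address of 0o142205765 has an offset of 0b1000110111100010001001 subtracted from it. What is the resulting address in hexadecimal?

0x165936C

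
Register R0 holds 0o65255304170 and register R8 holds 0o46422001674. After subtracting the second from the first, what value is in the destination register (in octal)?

0o16633302274

Subtract column by column in base 8:
  0-4 → 4 (borrow)
  7-7-1 → 7 (borrow)
  1-6-1 → 2 (borrow)
  4-1-1 → 2
  0-0 → 0
  3-0 → 3
  5-2 → 3
  5-2 → 3
  2-4 → 6 (borrow)
  5-6-1 → 6 (borrow)
  6-4-1 → 1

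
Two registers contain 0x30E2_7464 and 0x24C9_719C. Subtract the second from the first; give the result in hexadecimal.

Subtract column by column in base 16:
  4-C → 8 (borrow)
  6-9-1 → C (borrow)
  4-1-1 → 2
  7-7 → 0
  2-9 → 9 (borrow)
  E-C-1 → 1
  0-4 → C (borrow)
  3-2-1 → 0

0xC1902C8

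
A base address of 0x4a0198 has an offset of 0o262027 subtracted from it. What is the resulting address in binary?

0x4a0198 = 0b10010100000000110011000 in binary.
0o262027 = 0b10110010000010111 in binary.
Subtract column by column in base 2:
  0-1 → 1 (borrow)
  0-1-1 → 0 (borrow)
  0-1-1 → 0 (borrow)
  1-0-1 → 0
  1-1 → 0
  0-0 → 0
  0-0 → 0
  1-0 → 1
  1-0 → 1
  0-0 → 0
  0-1 → 1 (borrow)
  0-0-1 → 1 (borrow)
  0-0-1 → 1 (borrow)
  0-1-1 → 0 (borrow)
  0-1-1 → 0 (borrow)
  0-0-1 → 1 (borrow)
  0-1-1 → 0 (borrow)
  1-0-1 → 0
  0-0 → 0
  1-0 → 1
  0-0 → 0
  0-0 → 0
  1-0 → 1

0b10010001001110110000001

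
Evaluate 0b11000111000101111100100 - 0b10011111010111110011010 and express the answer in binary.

Subtract column by column in base 2:
  0-0 → 0
  0-1 → 1 (borrow)
  1-0-1 → 0
  0-1 → 1 (borrow)
  0-1-1 → 0 (borrow)
  1-0-1 → 0
  1-0 → 1
  1-1 → 0
  1-1 → 0
  1-1 → 0
  0-1 → 1 (borrow)
  1-1-1 → 1 (borrow)
  0-0-1 → 1 (borrow)
  0-1-1 → 0 (borrow)
  0-0-1 → 1 (borrow)
  1-1-1 → 1 (borrow)
  1-1-1 → 1 (borrow)
  1-1-1 → 1 (borrow)
  0-1-1 → 0 (borrow)
  0-1-1 → 0 (borrow)
  0-0-1 → 1 (borrow)
  1-0-1 → 0
  1-1 → 0

0b100111101110001001010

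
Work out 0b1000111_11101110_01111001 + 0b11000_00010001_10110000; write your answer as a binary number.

0b11000000000000000101001

Add column by column in base 2, right to left:
  1+0 = 1
  0+0 = 0
  0+0 = 0
  1+0 = 1
  1+1 = 0 carry 1
  1+1+1 = 1 carry 1
  1+0+1 = 0 carry 1
  0+1+1 = 0 carry 1
  0+1+1 = 0 carry 1
  1+0+1 = 0 carry 1
  1+0+1 = 0 carry 1
  1+0+1 = 0 carry 1
  0+1+1 = 0 carry 1
  1+0+1 = 0 carry 1
  1+0+1 = 0 carry 1
  1+0+1 = 0 carry 1
  1+0+1 = 0 carry 1
  1+0+1 = 0 carry 1
  1+0+1 = 0 carry 1
  0+1+1 = 0 carry 1
  0+1+1 = 0 carry 1
  0+0+1 = 1
  1+0 = 1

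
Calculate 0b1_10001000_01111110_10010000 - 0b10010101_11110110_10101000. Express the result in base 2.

Subtract column by column in base 2:
  0-0 → 0
  0-0 → 0
  0-0 → 0
  0-1 → 1 (borrow)
  1-0-1 → 0
  0-1 → 1 (borrow)
  0-0-1 → 1 (borrow)
  1-1-1 → 1 (borrow)
  0-0-1 → 1 (borrow)
  1-1-1 → 1 (borrow)
  1-1-1 → 1 (borrow)
  1-0-1 → 0
  1-1 → 0
  1-1 → 0
  1-1 → 0
  0-1 → 1 (borrow)
  0-1-1 → 0 (borrow)
  0-0-1 → 1 (borrow)
  0-1-1 → 0 (borrow)
  1-0-1 → 0
  0-1 → 1 (borrow)
  0-0-1 → 1 (borrow)
  0-0-1 → 1 (borrow)
  1-1-1 → 1 (borrow)
  1-0-1 → 0

0b111100101000011111101000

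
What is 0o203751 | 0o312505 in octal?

OR each oct digit independently (no carries):
  2|3=3, 0|1=1, 3|2=3, 7|5=7, 5|0=5, 1|5=5

0o313755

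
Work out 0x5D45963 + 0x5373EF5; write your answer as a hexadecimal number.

0xB0B9858

Add column by column in base 16, right to left:
  3+5 = 8
  6+F = 5 carry 1
  9+E+1 = 8 carry 1
  5+3+1 = 9
  4+7 = B
  D+3 = 0 carry 1
  5+5+1 = B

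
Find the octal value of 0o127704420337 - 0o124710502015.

0o2773716322

Subtract column by column in base 8:
  7-5 → 2
  3-1 → 2
  3-0 → 3
  0-2 → 6 (borrow)
  2-0-1 → 1
  4-5 → 7 (borrow)
  4-0-1 → 3
  0-1 → 7 (borrow)
  7-7-1 → 7 (borrow)
  7-4-1 → 2
  2-2 → 0
  1-1 → 0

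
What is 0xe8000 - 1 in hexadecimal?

0xe7fff

The trailing 3 digits are 0, so subtracting 1 borrows through: they become F and the next digit up decrements.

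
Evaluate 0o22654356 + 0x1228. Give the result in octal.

0x1228 = 0o11050 in octal.
Add column by column in base 8, right to left:
  6+0 = 6
  5+5 = 2 carry 1
  3+0+1 = 4
  4+1 = 5
  5+1 = 6
  6+0 = 6
  2+0 = 2
  2+0 = 2

0o22665426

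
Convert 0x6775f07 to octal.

0o635657407

Expand each hex digit to 4 bits: 6=0110 7=0111 7=0111 5=0101 f=1111 0=0000 7=0111.
Group the bits in threes: 110 011 101 110 101 111 100 000 111 → 635657407.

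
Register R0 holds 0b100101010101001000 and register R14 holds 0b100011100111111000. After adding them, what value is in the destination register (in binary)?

Add column by column in base 2, right to left:
  0+0 = 0
  0+0 = 0
  0+0 = 0
  1+1 = 0 carry 1
  0+1+1 = 0 carry 1
  0+1+1 = 0 carry 1
  1+1+1 = 1 carry 1
  0+1+1 = 0 carry 1
  1+1+1 = 1 carry 1
  0+0+1 = 1
  1+0 = 1
  0+1 = 1
  1+1 = 0 carry 1
  0+1+1 = 0 carry 1
  1+0+1 = 0 carry 1
  0+0+1 = 1
  0+0 = 0
  1+1 = 0 carry 1
  final carry 1

0b1001000111101000000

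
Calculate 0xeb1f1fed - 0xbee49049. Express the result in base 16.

Subtract column by column in base 16:
  d-9 → 4
  e-4 → a
  f-0 → f
  1-9 → 8 (borrow)
  f-4-1 → a
  1-e → 3 (borrow)
  b-e-1 → c (borrow)
  e-b-1 → 2

0x2c3a8fa4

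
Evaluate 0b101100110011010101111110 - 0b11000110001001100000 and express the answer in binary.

0b101001101101001100011110

Subtract column by column in base 2:
  0-0 → 0
  1-0 → 1
  1-0 → 1
  1-0 → 1
  1-0 → 1
  1-1 → 0
  1-1 → 0
  0-0 → 0
  1-0 → 1
  0-1 → 1 (borrow)
  1-0-1 → 0
  0-0 → 0
  1-0 → 1
  1-1 → 0
  0-1 → 1 (borrow)
  0-0-1 → 1 (borrow)
  1-0-1 → 0
  1-0 → 1
  0-1 → 1 (borrow)
  0-1-1 → 0 (borrow)
  1-0-1 → 0
  1-0 → 1
  0-0 → 0
  1-0 → 1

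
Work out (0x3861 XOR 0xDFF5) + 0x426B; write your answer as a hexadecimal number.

0x129FF

First 0x3861 XOR 0xDFF5 = 0xE794.
Add column by column in base 16, right to left:
  4+B = F
  9+6 = F
  7+2 = 9
  E+4 = 2 carry 1
  final carry 1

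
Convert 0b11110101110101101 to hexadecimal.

0x1ebad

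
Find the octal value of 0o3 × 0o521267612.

Multiply each base-8 digit by 3, carrying:
  2×3 = 6 → write 6
  1×3 = 3 → write 3
  6×3 = 18 → write 2 carry 2
  7×3+2 = 23 → write 7 carry 2
  6×3+2 = 20 → write 4 carry 2
  2×3+2 = 8 → write 0 carry 1
  1×3+1 = 4 → write 4
  2×3 = 6 → write 6
  5×3 = 15 → write 7 carry 1
  remaining carry: 1

0o1764047236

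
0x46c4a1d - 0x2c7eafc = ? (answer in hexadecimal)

0x1a45f21

Subtract column by column in base 16:
  d-c → 1
  1-f → 2 (borrow)
  a-a-1 → f (borrow)
  4-e-1 → 5 (borrow)
  c-7-1 → 4
  6-c → a (borrow)
  4-2-1 → 1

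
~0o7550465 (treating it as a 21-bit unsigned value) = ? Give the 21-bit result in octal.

0o0227312

Each oct digit d becomes 7−d:
  7→0, 5→2, 5→2, 0→7, 4→3, 6→1, 5→2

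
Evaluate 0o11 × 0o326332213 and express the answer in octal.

0o3611654343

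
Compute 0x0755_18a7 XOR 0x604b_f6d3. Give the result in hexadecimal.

0x671eee74

XOR each hex digit independently (no carries):
  0^6=6, 7^0=7, 5^4=1, 5^b=e, 1^f=e, 8^6=e, a^d=7, 7^3=4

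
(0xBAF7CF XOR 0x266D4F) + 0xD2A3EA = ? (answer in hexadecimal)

0x16F3E6A

First 0xBAF7CF XOR 0x266D4F = 0x9C9A80.
Add column by column in base 16, right to left:
  0+A = A
  8+E = 6 carry 1
  A+3+1 = E
  9+A = 3 carry 1
  C+2+1 = F
  9+D = 6 carry 1
  final carry 1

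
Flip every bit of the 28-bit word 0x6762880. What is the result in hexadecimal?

0x989D77F

Each hex digit d becomes F−d:
  6→9, 7→8, 6→9, 2→D, 8→7, 8→7, 0→F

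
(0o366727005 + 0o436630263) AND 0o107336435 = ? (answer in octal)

Add column by column in base 8, right to left:
  5+3 = 0 carry 1
  0+6+1 = 7
  0+2 = 2
  7+0 = 7
  2+3 = 5
  7+6 = 5 carry 1
  6+6+1 = 5 carry 1
  6+3+1 = 2 carry 1
  3+4+1 = 0 carry 1
  final carry 1
Sum = 0o1025557270; now AND with 0o107336435:
  1&0=0, 0&1=0, 2&0=0, 5&7=5, 5&3=1, 5&3=1, 7&6=6, 2&4=0, 7&3=3, 0&5=0

0o5116030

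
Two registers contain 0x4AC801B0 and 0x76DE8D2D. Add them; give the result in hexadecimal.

0xC1A68EDD

Add column by column in base 16, right to left:
  0+D = D
  B+2 = D
  1+D = E
  0+8 = 8
  8+E = 6 carry 1
  C+D+1 = A carry 1
  A+6+1 = 1 carry 1
  4+7+1 = C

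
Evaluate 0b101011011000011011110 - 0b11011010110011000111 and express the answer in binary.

0b10000000010000010111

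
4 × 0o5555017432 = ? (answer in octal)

Multiply each base-8 digit by 4, carrying:
  2×4 = 8 → write 0 carry 1
  3×4+1 = 13 → write 5 carry 1
  4×4+1 = 17 → write 1 carry 2
  7×4+2 = 30 → write 6 carry 3
  1×4+3 = 7 → write 7
  0×4 = 0 → write 0
  5×4 = 20 → write 4 carry 2
  5×4+2 = 22 → write 6 carry 2
  5×4+2 = 22 → write 6 carry 2
  5×4+2 = 22 → write 6 carry 2
  remaining carry: 2

0o26664076150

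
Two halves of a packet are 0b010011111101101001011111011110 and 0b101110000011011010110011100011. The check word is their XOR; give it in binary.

0b111101111110110011101100111101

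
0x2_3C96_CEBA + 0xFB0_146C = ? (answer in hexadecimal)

Add column by column in base 16, right to left:
  A+C = 6 carry 1
  B+6+1 = 2 carry 1
  E+4+1 = 3 carry 1
  C+1+1 = E
  6+0 = 6
  9+B = 4 carry 1
  C+F+1 = C carry 1
  3+0+1 = 4
  2+0 = 2

0x24C46E326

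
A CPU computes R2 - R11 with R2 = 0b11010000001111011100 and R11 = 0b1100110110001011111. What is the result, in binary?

0b1101001011101111101

Subtract column by column in base 2:
  0-1 → 1 (borrow)
  0-1-1 → 0 (borrow)
  1-1-1 → 1 (borrow)
  1-1-1 → 1 (borrow)
  1-1-1 → 1 (borrow)
  0-0-1 → 1 (borrow)
  1-1-1 → 1 (borrow)
  1-0-1 → 0
  1-0 → 1
  1-0 → 1
  0-1 → 1 (borrow)
  0-1-1 → 0 (borrow)
  0-0-1 → 1 (borrow)
  0-1-1 → 0 (borrow)
  0-1-1 → 0 (borrow)
  0-0-1 → 1 (borrow)
  1-0-1 → 0
  0-1 → 1 (borrow)
  1-1-1 → 1 (borrow)
  1-0-1 → 0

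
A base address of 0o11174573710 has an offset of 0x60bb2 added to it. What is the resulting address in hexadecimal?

0x49f9037a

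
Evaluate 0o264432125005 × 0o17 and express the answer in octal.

Multiply each base-8 digit by 15, carrying:
  5×15 = 75 → write 3 carry 9
  0×15+9 = 9 → write 1 carry 1
  0×15+1 = 1 → write 1
  5×15 = 75 → write 3 carry 9
  2×15+9 = 39 → write 7 carry 4
  1×15+4 = 19 → write 3 carry 2
  2×15+2 = 32 → write 0 carry 4
  3×15+4 = 49 → write 1 carry 6
  4×15+6 = 66 → write 2 carry 8
  4×15+8 = 68 → write 4 carry 8
  6×15+8 = 98 → write 2 carry 12
  2×15+12 = 42 → write 2 carry 5
  remaining carry: 5

0o5224210373113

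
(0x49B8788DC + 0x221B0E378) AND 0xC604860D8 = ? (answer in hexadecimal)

0x420086050

Add column by column in base 16, right to left:
  C+8 = 4 carry 1
  D+7+1 = 5 carry 1
  8+3+1 = C
  8+E = 6 carry 1
  7+0+1 = 8
  8+B = 3 carry 1
  B+1+1 = D
  9+2 = B
  4+2 = 6
Sum = 0x6BD386C54; now AND with 0xC604860D8:
  6&C=4, B&6=2, D&0=0, 3&4=0, 8&8=8, 6&6=6, C&0=0, 5&D=5, 4&8=0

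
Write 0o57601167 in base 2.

0b101111110000001001110111

Each octal digit is 3 bits: 5=101 7=111 6=110 0=000 1=001 1=001 6=110 7=111.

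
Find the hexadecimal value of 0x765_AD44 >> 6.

6 bits is not a whole number of base-16 digits; in binary: 111011001011010110101000100 >> 6 = 111011001011010110101.

0x1D96B5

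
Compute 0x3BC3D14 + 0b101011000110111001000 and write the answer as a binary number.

0b11110100011100101011011100

0x3BC3D14 = 0b11101111000011110100010100 in binary.
Add column by column in base 2, right to left:
  0+0 = 0
  0+0 = 0
  1+0 = 1
  0+1 = 1
  1+0 = 1
  0+0 = 0
  0+1 = 1
  0+1 = 1
  1+1 = 0 carry 1
  0+0+1 = 1
  1+1 = 0 carry 1
  1+1+1 = 1 carry 1
  1+0+1 = 0 carry 1
  1+0+1 = 0 carry 1
  0+0+1 = 1
  0+1 = 1
  0+1 = 1
  0+0 = 0
  1+1 = 0 carry 1
  1+0+1 = 0 carry 1
  1+1+1 = 1 carry 1
  1+0+1 = 0 carry 1
  0+0+1 = 1
  1+0 = 1
  1+0 = 1
  1+0 = 1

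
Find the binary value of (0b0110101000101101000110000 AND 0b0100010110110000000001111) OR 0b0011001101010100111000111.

0b111001101110100111000111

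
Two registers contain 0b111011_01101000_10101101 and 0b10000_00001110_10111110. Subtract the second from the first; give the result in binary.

Subtract column by column in base 2:
  1-0 → 1
  0-1 → 1 (borrow)
  1-1-1 → 1 (borrow)
  1-1-1 → 1 (borrow)
  0-1-1 → 0 (borrow)
  1-1-1 → 1 (borrow)
  0-0-1 → 1 (borrow)
  1-1-1 → 1 (borrow)
  0-0-1 → 1 (borrow)
  0-1-1 → 0 (borrow)
  0-1-1 → 0 (borrow)
  1-1-1 → 1 (borrow)
  0-0-1 → 1 (borrow)
  1-0-1 → 0
  1-0 → 1
  0-0 → 0
  1-0 → 1
  1-0 → 1
  0-0 → 0
  1-0 → 1
  1-1 → 0
  1-0 → 1

0b1010110101100111101111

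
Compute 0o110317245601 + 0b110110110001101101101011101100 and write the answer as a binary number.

0b1001111010000001000010011001101101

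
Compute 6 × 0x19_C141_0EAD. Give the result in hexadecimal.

0x9A8786580E

Multiply each base-16 digit by 6, carrying:
  D×6 = 78 → write E carry 4
  A×6+4 = 64 → write 0 carry 4
  E×6+4 = 88 → write 8 carry 5
  0×6+5 = 5 → write 5
  1×6 = 6 → write 6
  4×6 = 24 → write 8 carry 1
  1×6+1 = 7 → write 7
  C×6 = 72 → write 8 carry 4
  9×6+4 = 58 → write A carry 3
  1×6+3 = 9 → write 9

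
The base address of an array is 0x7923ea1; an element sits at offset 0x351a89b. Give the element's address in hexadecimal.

0xae3e73c

Add column by column in base 16, right to left:
  1+b = c
  a+9 = 3 carry 1
  e+8+1 = 7 carry 1
  3+a+1 = e
  2+1 = 3
  9+5 = e
  7+3 = a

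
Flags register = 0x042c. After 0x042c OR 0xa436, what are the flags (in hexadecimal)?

OR each hex digit independently (no carries):
  0|a=a, 4|4=4, 2|3=3, c|6=e

0xa43e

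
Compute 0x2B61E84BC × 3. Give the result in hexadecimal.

Multiply each base-16 digit by 3, carrying:
  C×3 = 36 → write 4 carry 2
  B×3+2 = 35 → write 3 carry 2
  4×3+2 = 14 → write E
  8×3 = 24 → write 8 carry 1
  E×3+1 = 43 → write B carry 2
  1×3+2 = 5 → write 5
  6×3 = 18 → write 2 carry 1
  B×3+1 = 34 → write 2 carry 2
  2×3+2 = 8 → write 8

0x8225B8E34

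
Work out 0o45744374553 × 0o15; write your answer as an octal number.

Multiply each base-8 digit by 13, carrying:
  3×13 = 39 → write 7 carry 4
  5×13+4 = 69 → write 5 carry 8
  5×13+8 = 73 → write 1 carry 9
  4×13+9 = 61 → write 5 carry 7
  7×13+7 = 98 → write 2 carry 12
  3×13+12 = 51 → write 3 carry 6
  4×13+6 = 58 → write 2 carry 7
  4×13+7 = 59 → write 3 carry 7
  7×13+7 = 98 → write 2 carry 12
  5×13+12 = 77 → write 5 carry 9
  4×13+9 = 61 → write 5 carry 7
  remaining carry: 7

0o755232325157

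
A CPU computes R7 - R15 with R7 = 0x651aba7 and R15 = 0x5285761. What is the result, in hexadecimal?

Subtract column by column in base 16:
  7-1 → 6
  a-6 → 4
  b-7 → 4
  a-5 → 5
  1-8 → 9 (borrow)
  5-2-1 → 2
  6-5 → 1

0x1295446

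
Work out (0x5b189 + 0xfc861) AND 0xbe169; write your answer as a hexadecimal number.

0x16168

Add column by column in base 16, right to left:
  9+1 = a
  8+6 = e
  1+8 = 9
  b+c = 7 carry 1
  5+f+1 = 5 carry 1
  final carry 1
Sum = 0x1579ea; now AND with 0xbe169:
  1&0=0, 5&b=1, 7&e=6, 9&1=1, e&6=6, a&9=8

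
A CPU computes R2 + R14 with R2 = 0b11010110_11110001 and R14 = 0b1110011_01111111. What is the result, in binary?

0b10100101001110000

Add column by column in base 2, right to left:
  1+1 = 0 carry 1
  0+1+1 = 0 carry 1
  0+1+1 = 0 carry 1
  0+1+1 = 0 carry 1
  1+1+1 = 1 carry 1
  1+1+1 = 1 carry 1
  1+1+1 = 1 carry 1
  1+0+1 = 0 carry 1
  0+1+1 = 0 carry 1
  1+1+1 = 1 carry 1
  1+0+1 = 0 carry 1
  0+0+1 = 1
  1+1 = 0 carry 1
  0+1+1 = 0 carry 1
  1+1+1 = 1 carry 1
  1+0+1 = 0 carry 1
  final carry 1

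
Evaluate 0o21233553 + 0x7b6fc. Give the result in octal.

0o23167147

0x7b6fc = 0o1733374 in octal.
Add column by column in base 8, right to left:
  3+4 = 7
  5+7 = 4 carry 1
  5+3+1 = 1 carry 1
  3+3+1 = 7
  3+3 = 6
  2+7 = 1 carry 1
  1+1+1 = 3
  2+0 = 2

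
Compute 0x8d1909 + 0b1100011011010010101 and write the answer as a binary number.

0b100100110100111110011110

0x8d1909 = 0b100011010001100100001001 in binary.
Add column by column in base 2, right to left:
  1+1 = 0 carry 1
  0+0+1 = 1
  0+1 = 1
  1+0 = 1
  0+1 = 1
  0+0 = 0
  0+0 = 0
  0+1 = 1
  1+0 = 1
  0+1 = 1
  0+1 = 1
  1+0 = 1
  1+1 = 0 carry 1
  0+1+1 = 0 carry 1
  0+0+1 = 1
  0+0 = 0
  1+0 = 1
  0+1 = 1
  1+1 = 0 carry 1
  1+0+1 = 0 carry 1
  0+0+1 = 1
  0+0 = 0
  0+0 = 0
  1+0 = 1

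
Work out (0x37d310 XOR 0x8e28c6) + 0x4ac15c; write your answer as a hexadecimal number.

First 0x37d310 XOR 0x8e28c6 = 0xb9fbd6.
Add column by column in base 16, right to left:
  6+c = 2 carry 1
  d+5+1 = 3 carry 1
  b+1+1 = d
  f+c = b carry 1
  9+a+1 = 4 carry 1
  b+4+1 = 0 carry 1
  final carry 1

0x104bd32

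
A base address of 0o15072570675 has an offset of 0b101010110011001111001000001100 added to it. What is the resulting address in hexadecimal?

0x93b7e3c9

0o15072570675 = 0x68eaf1bd in hexadecimal.
0b101010110011001111001000001100 = 0x2accf20c in hexadecimal.
Add column by column in base 16, right to left:
  d+c = 9 carry 1
  b+0+1 = c
  1+2 = 3
  f+f = e carry 1
  a+c+1 = 7 carry 1
  e+c+1 = b carry 1
  8+a+1 = 3 carry 1
  6+2+1 = 9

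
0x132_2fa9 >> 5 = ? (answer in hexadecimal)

0x9917d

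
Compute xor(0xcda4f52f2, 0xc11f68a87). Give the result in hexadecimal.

0x0cbb9d875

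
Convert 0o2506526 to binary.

0b10101000110101010110

Each octal digit is 3 bits: 2=010 5=101 0=000 6=110 5=101 2=010 6=110.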